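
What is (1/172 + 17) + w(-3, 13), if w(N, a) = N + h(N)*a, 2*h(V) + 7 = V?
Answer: -8771/172 ≈ -50.994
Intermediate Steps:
h(V) = -7/2 + V/2
w(N, a) = N + a*(-7/2 + N/2) (w(N, a) = N + (-7/2 + N/2)*a = N + a*(-7/2 + N/2))
(1/172 + 17) + w(-3, 13) = (1/172 + 17) + (-3 + (½)*13*(-7 - 3)) = (1/172 + 17) + (-3 + (½)*13*(-10)) = 2925/172 + (-3 - 65) = 2925/172 - 68 = -8771/172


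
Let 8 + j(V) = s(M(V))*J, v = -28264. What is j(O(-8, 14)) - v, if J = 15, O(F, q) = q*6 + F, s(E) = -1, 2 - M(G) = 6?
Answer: 28241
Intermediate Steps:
M(G) = -4 (M(G) = 2 - 1*6 = 2 - 6 = -4)
O(F, q) = F + 6*q (O(F, q) = 6*q + F = F + 6*q)
j(V) = -23 (j(V) = -8 - 1*15 = -8 - 15 = -23)
j(O(-8, 14)) - v = -23 - 1*(-28264) = -23 + 28264 = 28241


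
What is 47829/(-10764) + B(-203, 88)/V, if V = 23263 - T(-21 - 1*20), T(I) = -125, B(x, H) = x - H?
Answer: -7789979/1748253 ≈ -4.4559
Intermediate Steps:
V = 23388 (V = 23263 - 1*(-125) = 23263 + 125 = 23388)
47829/(-10764) + B(-203, 88)/V = 47829/(-10764) + (-203 - 1*88)/23388 = 47829*(-1/10764) + (-203 - 88)*(1/23388) = -15943/3588 - 291*1/23388 = -15943/3588 - 97/7796 = -7789979/1748253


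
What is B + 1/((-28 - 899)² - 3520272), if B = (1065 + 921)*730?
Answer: 3857781942539/2660943 ≈ 1.4498e+6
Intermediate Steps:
B = 1449780 (B = 1986*730 = 1449780)
B + 1/((-28 - 899)² - 3520272) = 1449780 + 1/((-28 - 899)² - 3520272) = 1449780 + 1/((-927)² - 3520272) = 1449780 + 1/(859329 - 3520272) = 1449780 + 1/(-2660943) = 1449780 - 1/2660943 = 3857781942539/2660943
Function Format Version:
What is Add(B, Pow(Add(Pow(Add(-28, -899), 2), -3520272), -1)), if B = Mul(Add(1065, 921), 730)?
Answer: Rational(3857781942539, 2660943) ≈ 1.4498e+6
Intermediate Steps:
B = 1449780 (B = Mul(1986, 730) = 1449780)
Add(B, Pow(Add(Pow(Add(-28, -899), 2), -3520272), -1)) = Add(1449780, Pow(Add(Pow(Add(-28, -899), 2), -3520272), -1)) = Add(1449780, Pow(Add(Pow(-927, 2), -3520272), -1)) = Add(1449780, Pow(Add(859329, -3520272), -1)) = Add(1449780, Pow(-2660943, -1)) = Add(1449780, Rational(-1, 2660943)) = Rational(3857781942539, 2660943)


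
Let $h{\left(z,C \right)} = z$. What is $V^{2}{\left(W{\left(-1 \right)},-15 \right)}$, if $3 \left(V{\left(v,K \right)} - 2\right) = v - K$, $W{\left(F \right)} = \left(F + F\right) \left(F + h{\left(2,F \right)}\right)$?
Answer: $\frac{361}{9} \approx 40.111$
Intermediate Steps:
$W{\left(F \right)} = 2 F \left(2 + F\right)$ ($W{\left(F \right)} = \left(F + F\right) \left(F + 2\right) = 2 F \left(2 + F\right)$)
$V{\left(v,K \right)} = 2 - \frac{K}{3} + \frac{v}{3}$ ($V{\left(v,K \right)} = 2 + \frac{v - K}{3} = 2 - \left(- \frac{v}{3} + \frac{K}{3}\right) = 2 - \frac{K}{3} + \frac{v}{3}$)
$V^{2}{\left(W{\left(-1 \right)},-15 \right)} = \left(2 - -5 + \frac{2 \left(-1\right) \left(2 - 1\right)}{3}\right)^{2} = \left(2 + 5 + \frac{2 \left(-1\right) 1}{3}\right)^{2} = \left(2 + 5 + \frac{1}{3} \left(-2\right)\right)^{2} = \left(2 + 5 - \frac{2}{3}\right)^{2} = \left(\frac{19}{3}\right)^{2} = \frac{361}{9}$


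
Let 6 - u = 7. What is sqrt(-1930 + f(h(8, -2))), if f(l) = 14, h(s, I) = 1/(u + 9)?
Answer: 2*I*sqrt(479) ≈ 43.772*I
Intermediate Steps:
u = -1 (u = 6 - 1*7 = 6 - 7 = -1)
h(s, I) = 1/8 (h(s, I) = 1/(-1 + 9) = 1/8)
sqrt(-1930 + f(h(8, -2))) = sqrt(-1930 + 14) = sqrt(-1916) = 2*I*sqrt(479)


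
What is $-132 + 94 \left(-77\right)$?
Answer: $-7370$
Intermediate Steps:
$-132 + 94 \left(-77\right) = -132 - 7238 = -7370$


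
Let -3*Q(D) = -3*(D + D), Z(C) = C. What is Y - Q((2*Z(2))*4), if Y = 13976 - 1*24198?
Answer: -10254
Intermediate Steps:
Y = -10222 (Y = 13976 - 24198 = -10222)
Q(D) = 2*D (Q(D) = -(-1)*(D + D) = -(-1)*2*D = -(-2)*D = 2*D)
Y - Q((2*Z(2))*4) = -10222 - 2*(2*2)*4 = -10222 - 2*4*4 = -10222 - 2*16 = -10222 - 1*32 = -10222 - 32 = -10254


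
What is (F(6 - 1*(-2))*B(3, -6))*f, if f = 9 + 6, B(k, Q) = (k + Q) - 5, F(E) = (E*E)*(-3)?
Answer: 23040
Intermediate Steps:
F(E) = -3*E**2 (F(E) = E**2*(-3) = -3*E**2)
B(k, Q) = -5 + Q + k (B(k, Q) = (Q + k) - 5 = -5 + Q + k)
f = 15
(F(6 - 1*(-2))*B(3, -6))*f = ((-3*(6 - 1*(-2))**2)*(-5 - 6 + 3))*15 = (-3*(6 + 2)**2*(-8))*15 = (-3*8**2*(-8))*15 = (-3*64*(-8))*15 = -192*(-8)*15 = 1536*15 = 23040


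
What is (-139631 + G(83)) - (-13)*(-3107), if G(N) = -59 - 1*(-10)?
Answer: -180071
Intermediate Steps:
G(N) = -49 (G(N) = -59 + 10 = -49)
(-139631 + G(83)) - (-13)*(-3107) = (-139631 - 49) - (-13)*(-3107) = -139680 - 1*40391 = -139680 - 40391 = -180071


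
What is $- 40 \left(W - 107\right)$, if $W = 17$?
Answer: $3600$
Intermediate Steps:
$- 40 \left(W - 107\right) = - 40 \left(17 - 107\right) = \left(-40\right) \left(-90\right) = 3600$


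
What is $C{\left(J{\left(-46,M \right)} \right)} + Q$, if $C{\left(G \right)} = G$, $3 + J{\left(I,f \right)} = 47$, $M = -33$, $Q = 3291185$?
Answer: $3291229$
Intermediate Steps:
$J{\left(I,f \right)} = 44$ ($J{\left(I,f \right)} = -3 + 47 = 44$)
$C{\left(J{\left(-46,M \right)} \right)} + Q = 44 + 3291185 = 3291229$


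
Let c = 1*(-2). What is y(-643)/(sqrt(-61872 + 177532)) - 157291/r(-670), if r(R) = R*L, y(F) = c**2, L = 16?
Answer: 157291/10720 + 2*sqrt(28915)/28915 ≈ 14.684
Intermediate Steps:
c = -2
y(F) = 4 (y(F) = (-2)**2 = 4)
r(R) = 16*R (r(R) = R*16 = 16*R)
y(-643)/(sqrt(-61872 + 177532)) - 157291/r(-670) = 4/(sqrt(-61872 + 177532)) - 157291/(16*(-670)) = 4/(sqrt(115660)) - 157291/(-10720) = 4/((2*sqrt(28915))) - 157291*(-1/10720) = 4*(sqrt(28915)/57830) + 157291/10720 = 2*sqrt(28915)/28915 + 157291/10720 = 157291/10720 + 2*sqrt(28915)/28915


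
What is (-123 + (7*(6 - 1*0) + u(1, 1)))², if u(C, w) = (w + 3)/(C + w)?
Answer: 6241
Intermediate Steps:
u(C, w) = (3 + w)/(C + w)
(-123 + (7*(6 - 1*0) + u(1, 1)))² = (-123 + (7*(6 - 1*0) + (3 + 1)/(1 + 1)))² = (-123 + (7*(6 + 0) + 4/2))² = (-123 + (7*6 + (½)*4))² = (-123 + (42 + 2))² = (-123 + 44)² = (-79)² = 6241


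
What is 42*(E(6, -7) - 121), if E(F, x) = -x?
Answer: -4788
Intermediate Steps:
42*(E(6, -7) - 121) = 42*(-1*(-7) - 121) = 42*(7 - 121) = 42*(-114) = -4788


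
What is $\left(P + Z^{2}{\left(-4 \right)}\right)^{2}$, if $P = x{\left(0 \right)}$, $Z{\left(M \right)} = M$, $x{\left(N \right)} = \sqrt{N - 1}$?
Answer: $\left(16 + i\right)^{2} \approx 255.0 + 32.0 i$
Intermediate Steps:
$x{\left(N \right)} = \sqrt{-1 + N}$
$P = i$ ($P = \sqrt{-1 + 0} = \sqrt{-1} = i \approx 1.0 i$)
$\left(P + Z^{2}{\left(-4 \right)}\right)^{2} = \left(i + \left(-4\right)^{2}\right)^{2} = \left(i + 16\right)^{2} = \left(16 + i\right)^{2}$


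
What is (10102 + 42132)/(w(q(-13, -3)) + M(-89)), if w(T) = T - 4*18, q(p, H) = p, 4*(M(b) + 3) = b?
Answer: -4264/9 ≈ -473.78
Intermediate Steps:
M(b) = -3 + b/4
w(T) = -72 + T (w(T) = T - 72 = -72 + T)
(10102 + 42132)/(w(q(-13, -3)) + M(-89)) = (10102 + 42132)/((-72 - 13) + (-3 + (1/4)*(-89))) = 52234/(-85 + (-3 - 89/4)) = 52234/(-85 - 101/4) = 52234/(-441/4) = 52234*(-4/441) = -4264/9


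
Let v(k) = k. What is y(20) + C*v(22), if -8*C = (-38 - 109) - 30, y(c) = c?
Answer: 2027/4 ≈ 506.75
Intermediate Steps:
C = 177/8 (C = -((-38 - 109) - 30)/8 = -(-147 - 30)/8 = -⅛*(-177) = 177/8 ≈ 22.125)
y(20) + C*v(22) = 20 + (177/8)*22 = 20 + 1947/4 = 2027/4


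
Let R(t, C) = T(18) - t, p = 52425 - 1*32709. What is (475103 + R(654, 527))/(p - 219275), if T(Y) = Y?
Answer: -474467/199559 ≈ -2.3776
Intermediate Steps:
p = 19716 (p = 52425 - 32709 = 19716)
R(t, C) = 18 - t
(475103 + R(654, 527))/(p - 219275) = (475103 + (18 - 1*654))/(19716 - 219275) = (475103 + (18 - 654))/(-199559) = (475103 - 636)*(-1/199559) = 474467*(-1/199559) = -474467/199559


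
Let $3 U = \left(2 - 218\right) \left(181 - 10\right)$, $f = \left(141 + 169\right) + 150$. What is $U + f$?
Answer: $-11852$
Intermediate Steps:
$f = 460$ ($f = 310 + 150 = 460$)
$U = -12312$ ($U = \frac{\left(2 - 218\right) \left(181 - 10\right)}{3} = \frac{\left(-216\right) 171}{3} = \frac{1}{3} \left(-36936\right) = -12312$)
$U + f = -12312 + 460 = -11852$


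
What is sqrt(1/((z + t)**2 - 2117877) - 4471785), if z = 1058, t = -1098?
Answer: I*sqrt(20027463034648947542)/2116277 ≈ 2114.7*I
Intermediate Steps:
sqrt(1/((z + t)**2 - 2117877) - 4471785) = sqrt(1/((1058 - 1098)**2 - 2117877) - 4471785) = sqrt(1/((-40)**2 - 2117877) - 4471785) = sqrt(1/(1600 - 2117877) - 4471785) = sqrt(1/(-2116277) - 4471785) = sqrt(-1/2116277 - 4471785) = sqrt(-9463535744446/2116277) = I*sqrt(20027463034648947542)/2116277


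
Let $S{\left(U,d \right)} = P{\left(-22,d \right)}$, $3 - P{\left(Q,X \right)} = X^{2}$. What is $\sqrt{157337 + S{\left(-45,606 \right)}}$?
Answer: $2 i \sqrt{52474} \approx 458.14 i$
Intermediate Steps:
$P{\left(Q,X \right)} = 3 - X^{2}$
$S{\left(U,d \right)} = 3 - d^{2}$
$\sqrt{157337 + S{\left(-45,606 \right)}} = \sqrt{157337 + \left(3 - 606^{2}\right)} = \sqrt{157337 + \left(3 - 367236\right)} = \sqrt{157337 - 367233} = \sqrt{-209896} = 2 i \sqrt{52474}$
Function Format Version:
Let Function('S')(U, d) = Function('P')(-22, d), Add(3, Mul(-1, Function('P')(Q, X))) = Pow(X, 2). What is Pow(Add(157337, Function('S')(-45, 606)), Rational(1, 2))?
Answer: Mul(2, I, Pow(52474, Rational(1, 2))) ≈ Mul(458.14, I)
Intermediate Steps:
Function('P')(Q, X) = Add(3, Mul(-1, Pow(X, 2)))
Function('S')(U, d) = Add(3, Mul(-1, Pow(d, 2)))
Pow(Add(157337, Function('S')(-45, 606)), Rational(1, 2)) = Pow(Add(157337, Add(3, Mul(-1, Pow(606, 2)))), Rational(1, 2)) = Pow(Add(157337, Add(3, Mul(-1, 367236))), Rational(1, 2)) = Pow(Add(157337, Add(3, -367236)), Rational(1, 2)) = Pow(Add(157337, -367233), Rational(1, 2)) = Pow(-209896, Rational(1, 2)) = Mul(2, I, Pow(52474, Rational(1, 2)))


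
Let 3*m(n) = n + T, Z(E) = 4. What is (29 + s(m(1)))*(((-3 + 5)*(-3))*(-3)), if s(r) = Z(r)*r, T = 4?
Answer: 642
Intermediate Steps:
m(n) = 4/3 + n/3 (m(n) = (n + 4)/3 = (4 + n)/3 = 4/3 + n/3)
s(r) = 4*r
(29 + s(m(1)))*(((-3 + 5)*(-3))*(-3)) = (29 + 4*(4/3 + (1/3)*1))*(((-3 + 5)*(-3))*(-3)) = (29 + 4*(4/3 + 1/3))*((2*(-3))*(-3)) = (29 + 4*(5/3))*(-6*(-3)) = (29 + 20/3)*18 = (107/3)*18 = 642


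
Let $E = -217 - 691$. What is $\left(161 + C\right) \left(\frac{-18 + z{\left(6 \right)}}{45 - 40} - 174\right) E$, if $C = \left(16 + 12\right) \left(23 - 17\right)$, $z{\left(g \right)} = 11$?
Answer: $\frac{261987964}{5} \approx 5.2398 \cdot 10^{7}$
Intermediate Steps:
$C = 168$ ($C = 28 \cdot 6 = 168$)
$E = -908$ ($E = -217 - 691 = -908$)
$\left(161 + C\right) \left(\frac{-18 + z{\left(6 \right)}}{45 - 40} - 174\right) E = \left(161 + 168\right) \left(\frac{-18 + 11}{45 - 40} - 174\right) \left(-908\right) = 329 \left(- \frac{7}{5} - 174\right) \left(-908\right) = 329 \left(- \frac{877}{5}\right) \left(-908\right) = \left(- \frac{288533}{5}\right) \left(-908\right) = \frac{261987964}{5}$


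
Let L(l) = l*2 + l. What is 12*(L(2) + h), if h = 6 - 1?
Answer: 132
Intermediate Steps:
L(l) = 3*l (L(l) = 2*l + l = 3*l)
h = 5
12*(L(2) + h) = 12*(3*2 + 5) = 12*(6 + 5) = 12*11 = 132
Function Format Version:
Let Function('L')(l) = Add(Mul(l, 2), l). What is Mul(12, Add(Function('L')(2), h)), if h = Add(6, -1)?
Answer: 132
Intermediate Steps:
Function('L')(l) = Mul(3, l) (Function('L')(l) = Add(Mul(2, l), l) = Mul(3, l))
h = 5
Mul(12, Add(Function('L')(2), h)) = Mul(12, Add(Mul(3, 2), 5)) = Mul(12, Add(6, 5)) = Mul(12, 11) = 132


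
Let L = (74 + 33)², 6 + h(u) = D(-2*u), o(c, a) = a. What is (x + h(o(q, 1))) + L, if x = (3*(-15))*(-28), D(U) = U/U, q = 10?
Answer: 12704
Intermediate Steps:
D(U) = 1
h(u) = -5 (h(u) = -6 + 1 = -5)
L = 11449 (L = 107² = 11449)
x = 1260 (x = -45*(-28) = 1260)
(x + h(o(q, 1))) + L = (1260 - 5) + 11449 = 1255 + 11449 = 12704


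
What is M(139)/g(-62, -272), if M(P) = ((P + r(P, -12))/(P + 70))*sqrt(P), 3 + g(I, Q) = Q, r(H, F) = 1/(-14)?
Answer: -389*sqrt(139)/160930 ≈ -0.028498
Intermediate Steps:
r(H, F) = -1/14
g(I, Q) = -3 + Q
M(P) = sqrt(P)*(-1/14 + P)/(70 + P) (M(P) = ((P - 1/14)/(P + 70))*sqrt(P) = ((-1/14 + P)/(70 + P))*sqrt(P) = sqrt(P)*(-1/14 + P)/(70 + P))
M(139)/g(-62, -272) = (sqrt(139)*(-1/14 + 139)/(70 + 139))/(-3 - 272) = (sqrt(139)*(1945/14)/209)/(-275) = (sqrt(139)*(1/209)*(1945/14))*(-1/275) = (1945*sqrt(139)/2926)*(-1/275) = -389*sqrt(139)/160930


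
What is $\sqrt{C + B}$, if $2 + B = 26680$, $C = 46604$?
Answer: $\sqrt{73282} \approx 270.71$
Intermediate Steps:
$B = 26678$ ($B = -2 + 26680 = 26678$)
$\sqrt{C + B} = \sqrt{46604 + 26678} = \sqrt{73282}$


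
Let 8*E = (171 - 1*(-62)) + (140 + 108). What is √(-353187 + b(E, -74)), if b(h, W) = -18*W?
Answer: 3*I*√39095 ≈ 593.17*I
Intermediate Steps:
E = 481/8 (E = ((171 - 1*(-62)) + (140 + 108))/8 = ((171 + 62) + 248)/8 = (233 + 248)/8 = (⅛)*481 = 481/8 ≈ 60.125)
√(-353187 + b(E, -74)) = √(-353187 - 18*(-74)) = √(-353187 + 1332) = √(-351855) = 3*I*√39095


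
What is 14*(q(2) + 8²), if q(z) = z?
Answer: 924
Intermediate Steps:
14*(q(2) + 8²) = 14*(2 + 8²) = 14*(2 + 64) = 14*66 = 924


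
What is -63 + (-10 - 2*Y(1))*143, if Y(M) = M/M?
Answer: -1779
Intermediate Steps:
Y(M) = 1
-63 + (-10 - 2*Y(1))*143 = -63 + (-10 - 2*1)*143 = -63 + (-10 - 2)*143 = -63 - 12*143 = -63 - 1716 = -1779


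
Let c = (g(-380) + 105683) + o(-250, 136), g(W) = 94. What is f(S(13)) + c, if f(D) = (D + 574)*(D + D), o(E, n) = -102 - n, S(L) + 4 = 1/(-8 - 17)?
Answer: 63083577/625 ≈ 1.0093e+5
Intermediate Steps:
S(L) = -101/25 (S(L) = -4 + 1/(-8 - 17) = -4 + 1/(-25) = -4 - 1/25 = -101/25)
f(D) = 2*D*(574 + D) (f(D) = (574 + D)*(2*D) = 2*D*(574 + D))
c = 105539 (c = (94 + 105683) + (-102 - 1*136) = 105777 + (-102 - 136) = 105777 - 238 = 105539)
f(S(13)) + c = 2*(-101/25)*(574 - 101/25) + 105539 = 2*(-101/25)*(14249/25) + 105539 = -2878298/625 + 105539 = 63083577/625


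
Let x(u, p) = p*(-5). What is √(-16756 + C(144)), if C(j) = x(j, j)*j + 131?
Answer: I*√120305 ≈ 346.85*I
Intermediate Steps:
x(u, p) = -5*p
C(j) = 131 - 5*j² (C(j) = (-5*j)*j + 131 = -5*j² + 131 = 131 - 5*j²)
√(-16756 + C(144)) = √(-16756 + (131 - 5*144²)) = √(-16756 + (131 - 5*20736)) = √(-16756 + (131 - 103680)) = √(-16756 - 103549) = √(-120305) = I*√120305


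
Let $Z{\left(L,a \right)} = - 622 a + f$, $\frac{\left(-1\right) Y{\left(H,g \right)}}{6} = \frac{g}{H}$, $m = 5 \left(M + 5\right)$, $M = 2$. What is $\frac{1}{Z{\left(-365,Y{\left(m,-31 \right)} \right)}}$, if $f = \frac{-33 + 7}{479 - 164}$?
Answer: $- \frac{315}{1041254} \approx -0.00030252$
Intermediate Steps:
$f = - \frac{26}{315} \approx -0.08254$
$m = 35$ ($m = 5 \left(2 + 5\right) = 5 \cdot 7 = 35$)
$Y{\left(H,g \right)} = - \frac{6 g}{H}$ ($Y{\left(H,g \right)} = - 6 \frac{g}{H} = - \frac{6 g}{H}$)
$Z{\left(L,a \right)} = - \frac{26}{315} - 622 a$ ($Z{\left(L,a \right)} = - 622 a - \frac{26}{315} = - \frac{26}{315} - 622 a$)
$\frac{1}{Z{\left(-365,Y{\left(m,-31 \right)} \right)}} = \frac{1}{- \frac{26}{315} - 622 \left(\left(-6\right) \left(-31\right) \frac{1}{35}\right)} = \frac{1}{- \frac{26}{315} - \frac{115692}{35}} = \frac{1}{- \frac{1041254}{315}} = - \frac{315}{1041254}$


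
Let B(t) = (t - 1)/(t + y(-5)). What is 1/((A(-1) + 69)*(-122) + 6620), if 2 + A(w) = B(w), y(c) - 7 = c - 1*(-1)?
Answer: -1/1432 ≈ -0.00069832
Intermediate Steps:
y(c) = 8 + c (y(c) = 7 + (c - 1*(-1)) = 7 + (c + 1) = 7 + (1 + c) = 8 + c)
B(t) = (-1 + t)/(3 + t) (B(t) = (t - 1)/(t + (8 - 5)) = (-1 + t)/(t + 3) = (-1 + t)/(3 + t))
A(w) = -2 + (-1 + w)/(3 + w)
1/((A(-1) + 69)*(-122) + 6620) = 1/(((-7 - 1*(-1))/(3 - 1) + 69)*(-122) + 6620) = 1/(((-7 + 1)/2 + 69)*(-122) + 6620) = 1/(((½)*(-6) + 69)*(-122) + 6620) = 1/((-3 + 69)*(-122) + 6620) = 1/(66*(-122) + 6620) = 1/(-8052 + 6620) = 1/(-1432) = -1/1432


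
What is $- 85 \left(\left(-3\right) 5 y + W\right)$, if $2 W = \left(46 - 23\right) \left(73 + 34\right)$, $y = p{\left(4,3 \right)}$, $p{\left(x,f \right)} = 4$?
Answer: $- \frac{198985}{2} \approx -99493.0$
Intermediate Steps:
$y = 4$
$W = \frac{2461}{2}$ ($W = \frac{\left(46 - 23\right) \left(73 + 34\right)}{2} = \frac{23 \cdot 107}{2} = \frac{1}{2} \cdot 2461 = \frac{2461}{2} \approx 1230.5$)
$- 85 \left(\left(-3\right) 5 y + W\right) = - 85 \left(\left(-3\right) 5 \cdot 4 + \frac{2461}{2}\right) = - 85 \left(\left(-15\right) 4 + \frac{2461}{2}\right) = - 85 \left(-60 + \frac{2461}{2}\right) = \left(-85\right) \frac{2341}{2} = - \frac{198985}{2}$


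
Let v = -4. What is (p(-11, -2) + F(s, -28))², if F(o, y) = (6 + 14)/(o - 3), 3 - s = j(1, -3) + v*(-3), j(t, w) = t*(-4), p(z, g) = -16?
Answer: 1369/4 ≈ 342.25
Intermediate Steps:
j(t, w) = -4*t
s = -5 (s = 3 - (-4*1 - 4*(-3)) = 3 - (-4 + 12) = 3 - 1*8 = 3 - 8 = -5)
F(o, y) = 20/(-3 + o)
(p(-11, -2) + F(s, -28))² = (-16 + 20/(-3 - 5))² = (-16 + 20/(-8))² = (-16 + 20*(-⅛))² = (-16 - 5/2)² = (-37/2)² = 1369/4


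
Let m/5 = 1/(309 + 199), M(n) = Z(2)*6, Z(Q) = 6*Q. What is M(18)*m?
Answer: 90/127 ≈ 0.70866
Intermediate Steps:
M(n) = 72 (M(n) = (6*2)*6 = 12*6 = 72)
m = 5/508 (m = 5/(309 + 199) = 5/508 ≈ 0.0098425)
M(18)*m = 72*(5/508) = 90/127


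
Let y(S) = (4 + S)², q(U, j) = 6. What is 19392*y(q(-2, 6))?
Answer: 1939200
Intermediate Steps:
19392*y(q(-2, 6)) = 19392*(4 + 6)² = 19392*10² = 19392*100 = 1939200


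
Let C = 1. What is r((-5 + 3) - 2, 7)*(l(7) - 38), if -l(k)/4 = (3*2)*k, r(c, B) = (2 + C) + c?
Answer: 206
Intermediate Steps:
r(c, B) = 3 + c (r(c, B) = (2 + 1) + c = 3 + c)
l(k) = -24*k (l(k) = -4*3*2*k = -24*k)
r((-5 + 3) - 2, 7)*(l(7) - 38) = (3 + ((-5 + 3) - 2))*(-24*7 - 38) = (3 + (-2 - 2))*(-168 - 38) = (3 - 4)*(-206) = -1*(-206) = 206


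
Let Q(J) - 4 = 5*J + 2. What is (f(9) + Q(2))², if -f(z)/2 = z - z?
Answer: 256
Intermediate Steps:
Q(J) = 6 + 5*J (Q(J) = 4 + (5*J + 2) = 4 + (2 + 5*J) = 6 + 5*J)
f(z) = 0 (f(z) = -2*(z - z) = -2*0 = 0)
(f(9) + Q(2))² = (0 + (6 + 5*2))² = (0 + (6 + 10))² = (0 + 16)² = 16² = 256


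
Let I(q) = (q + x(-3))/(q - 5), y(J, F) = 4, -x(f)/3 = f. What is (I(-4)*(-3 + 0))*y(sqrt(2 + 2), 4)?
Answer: 20/3 ≈ 6.6667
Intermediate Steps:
x(f) = -3*f
I(q) = (9 + q)/(-5 + q) (I(q) = (q - 3*(-3))/(q - 5) = (q + 9)/(-5 + q) = (9 + q)/(-5 + q))
(I(-4)*(-3 + 0))*y(sqrt(2 + 2), 4) = (((9 - 4)/(-5 - 4))*(-3 + 0))*4 = ((5/(-9))*(-3))*4 = (-1/9*5*(-3))*4 = -5/9*(-3)*4 = (5/3)*4 = 20/3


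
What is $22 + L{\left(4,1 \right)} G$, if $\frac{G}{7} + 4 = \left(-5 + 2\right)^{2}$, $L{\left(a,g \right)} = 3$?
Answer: $127$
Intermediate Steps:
$G = 35$ ($G = -28 + 7 \left(-5 + 2\right)^{2} = -28 + 7 \left(-3\right)^{2} = -28 + 7 \cdot 9 = -28 + 63 = 35$)
$22 + L{\left(4,1 \right)} G = 22 + 3 \cdot 35 = 22 + 105 = 127$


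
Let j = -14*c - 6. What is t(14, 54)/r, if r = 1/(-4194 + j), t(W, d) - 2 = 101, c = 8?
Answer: -444136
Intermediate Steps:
j = -118 (j = -14*8 - 6 = -112 - 6 = -118)
t(W, d) = 103 (t(W, d) = 2 + 101 = 103)
r = -1/4312 (r = 1/(-4194 - 118) = 1/(-4312) = -1/4312 ≈ -0.00023191)
t(14, 54)/r = 103/(-1/4312) = 103*(-4312) = -444136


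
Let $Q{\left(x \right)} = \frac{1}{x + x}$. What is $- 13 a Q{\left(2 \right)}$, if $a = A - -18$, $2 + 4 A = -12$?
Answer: $- \frac{377}{8} \approx -47.125$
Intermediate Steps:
$A = - \frac{7}{2}$ ($A = - \frac{1}{2} + \frac{1}{4} \left(-12\right) = - \frac{1}{2} - 3 = - \frac{7}{2} \approx -3.5$)
$Q{\left(x \right)} = \frac{1}{2 x}$
$a = \frac{29}{2}$ ($a = - \frac{7}{2} - -18 = - \frac{7}{2} + 18 = \frac{29}{2} \approx 14.5$)
$- 13 a Q{\left(2 \right)} = \left(-13\right) \frac{29}{2} \frac{1}{2 \cdot 2} = - \frac{377 \cdot \frac{1}{2} \cdot \frac{1}{2}}{2} = \left(- \frac{377}{2}\right) \frac{1}{4} = - \frac{377}{8}$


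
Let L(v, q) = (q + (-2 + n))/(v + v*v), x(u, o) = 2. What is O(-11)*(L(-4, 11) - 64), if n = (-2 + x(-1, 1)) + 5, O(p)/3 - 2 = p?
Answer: 3393/2 ≈ 1696.5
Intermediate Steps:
O(p) = 6 + 3*p
n = 5 (n = (-2 + 2) + 5 = 0 + 5 = 5)
L(v, q) = (3 + q)/(v + v²) (L(v, q) = (q + (-2 + 5))/(v + v*v) = (q + 3)/(v + v²) = (3 + q)/(v + v²))
O(-11)*(L(-4, 11) - 64) = (6 + 3*(-11))*((3 + 11)/((-4)*(1 - 4)) - 64) = (6 - 33)*(-¼*14/(-3) - 64) = -27*(-¼*(-⅓)*14 - 64) = -27*(7/6 - 64) = -27*(-377/6) = 3393/2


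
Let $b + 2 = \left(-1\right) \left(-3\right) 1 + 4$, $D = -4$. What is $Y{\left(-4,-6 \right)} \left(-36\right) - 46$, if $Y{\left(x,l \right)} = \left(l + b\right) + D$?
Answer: $134$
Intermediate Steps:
$b = 5$ ($b = -2 + \left(\left(-1\right) \left(-3\right) 1 + 4\right) = -2 + \left(3 \cdot 1 + 4\right) = -2 + \left(3 + 4\right) = -2 + 7 = 5$)
$Y{\left(x,l \right)} = 1 + l$ ($Y{\left(x,l \right)} = \left(l + 5\right) - 4 = \left(5 + l\right) - 4 = 1 + l$)
$Y{\left(-4,-6 \right)} \left(-36\right) - 46 = \left(1 - 6\right) \left(-36\right) - 46 = \left(-5\right) \left(-36\right) - 46 = 180 - 46 = 134$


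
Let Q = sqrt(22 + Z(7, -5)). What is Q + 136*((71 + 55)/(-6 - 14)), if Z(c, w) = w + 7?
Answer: -4284/5 + 2*sqrt(6) ≈ -851.90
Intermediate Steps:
Z(c, w) = 7 + w
Q = 2*sqrt(6) (Q = sqrt(22 + (7 - 5)) = sqrt(22 + 2) = sqrt(24) = 2*sqrt(6) ≈ 4.8990)
Q + 136*((71 + 55)/(-6 - 14)) = 2*sqrt(6) + 136*((71 + 55)/(-6 - 14)) = 2*sqrt(6) + 136*(126/(-20)) = 2*sqrt(6) + 136*(126*(-1/20)) = 2*sqrt(6) + 136*(-63/10) = 2*sqrt(6) - 4284/5 = -4284/5 + 2*sqrt(6)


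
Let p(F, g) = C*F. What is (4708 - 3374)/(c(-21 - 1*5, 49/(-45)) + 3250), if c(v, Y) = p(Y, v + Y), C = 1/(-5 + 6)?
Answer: 60030/146201 ≈ 0.41060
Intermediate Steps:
C = 1 (C = 1/1 = 1)
p(F, g) = F (p(F, g) = 1*F = F)
c(v, Y) = Y
(4708 - 3374)/(c(-21 - 1*5, 49/(-45)) + 3250) = (4708 - 3374)/(49/(-45) + 3250) = 1334/(49*(-1/45) + 3250) = 1334/(-49/45 + 3250) = 1334/(146201/45) = 1334*(45/146201) = 60030/146201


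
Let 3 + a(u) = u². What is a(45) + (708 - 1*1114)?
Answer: 1616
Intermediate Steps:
a(u) = -3 + u²
a(45) + (708 - 1*1114) = (-3 + 45²) + (708 - 1*1114) = (-3 + 2025) + (708 - 1114) = 2022 - 406 = 1616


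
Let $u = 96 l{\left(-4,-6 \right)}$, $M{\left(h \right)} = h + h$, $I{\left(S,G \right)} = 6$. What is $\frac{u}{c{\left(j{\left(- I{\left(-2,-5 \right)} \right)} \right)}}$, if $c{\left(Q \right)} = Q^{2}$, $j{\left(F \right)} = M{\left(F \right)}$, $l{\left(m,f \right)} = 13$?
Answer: $\frac{26}{3} \approx 8.6667$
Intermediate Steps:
$M{\left(h \right)} = 2 h$
$j{\left(F \right)} = 2 F$
$u = 1248$ ($u = 96 \cdot 13 = 1248$)
$\frac{u}{c{\left(j{\left(- I{\left(-2,-5 \right)} \right)} \right)}} = \frac{1248}{\left(2 \left(\left(-1\right) 6\right)\right)^{2}} = \frac{1248}{\left(2 \left(-6\right)\right)^{2}} = \frac{1248}{\left(-12\right)^{2}} = \frac{1248}{144} = 1248 \cdot \frac{1}{144} = \frac{26}{3}$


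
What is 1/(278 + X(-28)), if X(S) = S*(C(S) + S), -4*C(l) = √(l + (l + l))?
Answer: 177/188660 - 7*I*√21/565980 ≈ 0.0009382 - 5.6677e-5*I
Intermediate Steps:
C(l) = -√3*√l/4 (C(l) = -√(l + (l + l))/4 = -√(l + 2*l)/4 = -√3*√l/4)
X(S) = S*(S - √3*√S/4) (X(S) = S*(-√3*√S/4 + S) = S*(S - √3*√S/4))
1/(278 + X(-28)) = 1/(278 + ((-28)² - √3*(-28)^(3/2)/4)) = 1/(278 + (784 - √3*(-56*I*√7)/4)) = 1/(278 + (784 + 14*I*√21)) = 1/(1062 + 14*I*√21)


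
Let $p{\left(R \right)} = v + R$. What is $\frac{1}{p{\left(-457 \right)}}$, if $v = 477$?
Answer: $\frac{1}{20} \approx 0.05$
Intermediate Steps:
$p{\left(R \right)} = 477 + R$
$\frac{1}{p{\left(-457 \right)}} = \frac{1}{477 - 457} = \frac{1}{20}$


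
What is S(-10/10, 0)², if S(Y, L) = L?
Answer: 0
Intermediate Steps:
S(-10/10, 0)² = 0² = 0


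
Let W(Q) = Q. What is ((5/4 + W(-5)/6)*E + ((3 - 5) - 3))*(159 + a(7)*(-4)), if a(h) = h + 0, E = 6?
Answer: -655/2 ≈ -327.50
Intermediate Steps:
a(h) = h
((5/4 + W(-5)/6)*E + ((3 - 5) - 3))*(159 + a(7)*(-4)) = ((5/4 - 5/6)*6 + ((3 - 5) - 3))*(159 + 7*(-4)) = ((5*(¼) - 5*⅙)*6 + (-2 - 3))*(159 - 28) = ((5/4 - ⅚)*6 - 5)*131 = ((5/12)*6 - 5)*131 = (5/2 - 5)*131 = -5/2*131 = -655/2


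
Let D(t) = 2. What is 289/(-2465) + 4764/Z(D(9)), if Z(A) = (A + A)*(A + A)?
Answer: 172627/580 ≈ 297.63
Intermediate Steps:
Z(A) = 4*A² (Z(A) = (2*A)*(2*A) = 4*A²)
289/(-2465) + 4764/Z(D(9)) = 289/(-2465) + 4764/((4*2²)) = 289*(-1/2465) + 4764/((4*4)) = -17/145 + 4764/16 = -17/145 + 4764*(1/16) = -17/145 + 1191/4 = 172627/580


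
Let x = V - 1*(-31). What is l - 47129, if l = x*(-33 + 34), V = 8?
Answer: -47090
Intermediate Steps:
x = 39 (x = 8 - 1*(-31) = 8 + 31 = 39)
l = 39 (l = 39*(-33 + 34) = 39*1 = 39)
l - 47129 = 39 - 47129 = -47090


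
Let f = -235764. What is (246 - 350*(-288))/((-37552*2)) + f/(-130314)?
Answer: 10223223/22043024 ≈ 0.46379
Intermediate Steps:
(246 - 350*(-288))/((-37552*2)) + f/(-130314) = (246 - 350*(-288))/((-37552*2)) - 235764/(-130314) = (246 + 100800)/(-75104) - 235764*(-1/130314) = 101046*(-1/75104) + 1062/587 = -50523/37552 + 1062/587 = 10223223/22043024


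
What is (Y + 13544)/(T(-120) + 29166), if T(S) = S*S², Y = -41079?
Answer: 27535/1698834 ≈ 0.016208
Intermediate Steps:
T(S) = S³
(Y + 13544)/(T(-120) + 29166) = (-41079 + 13544)/((-120)³ + 29166) = -27535/(-1728000 + 29166) = -27535/(-1698834) = -27535*(-1/1698834) = 27535/1698834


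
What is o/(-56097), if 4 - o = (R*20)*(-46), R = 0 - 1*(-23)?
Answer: -21164/56097 ≈ -0.37727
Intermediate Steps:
R = 23 (R = 0 + 23 = 23)
o = 21164 (o = 4 - 23*20*(-46) = 4 - 460*(-46) = 4 - 1*(-21160) = 4 + 21160 = 21164)
o/(-56097) = 21164/(-56097) = 21164*(-1/56097) = -21164/56097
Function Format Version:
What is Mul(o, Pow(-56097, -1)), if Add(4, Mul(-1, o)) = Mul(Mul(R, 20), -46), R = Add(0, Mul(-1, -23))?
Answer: Rational(-21164, 56097) ≈ -0.37727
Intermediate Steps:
R = 23 (R = Add(0, 23) = 23)
o = 21164 (o = Add(4, Mul(-1, Mul(Mul(23, 20), -46))) = Add(4, Mul(-1, Mul(460, -46))) = Add(4, Mul(-1, -21160)) = Add(4, 21160) = 21164)
Mul(o, Pow(-56097, -1)) = Mul(21164, Pow(-56097, -1)) = Mul(21164, Rational(-1, 56097)) = Rational(-21164, 56097)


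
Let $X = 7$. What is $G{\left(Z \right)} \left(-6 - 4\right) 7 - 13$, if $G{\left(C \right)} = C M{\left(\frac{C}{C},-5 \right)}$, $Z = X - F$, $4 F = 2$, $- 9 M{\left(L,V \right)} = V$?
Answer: $- \frac{2392}{9} \approx -265.78$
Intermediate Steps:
$M{\left(L,V \right)} = - \frac{V}{9}$
$F = \frac{1}{2}$ ($F = \frac{1}{4} \cdot 2 = \frac{1}{2} \approx 0.5$)
$Z = \frac{13}{2}$ ($Z = 7 - \frac{1}{2} = \frac{13}{2} \approx 6.5$)
$G{\left(C \right)} = \frac{5 C}{9}$ ($G{\left(C \right)} = C \left(\left(- \frac{1}{9}\right) \left(-5\right)\right) = C \frac{5}{9} = \frac{5 C}{9}$)
$G{\left(Z \right)} \left(-6 - 4\right) 7 - 13 = \frac{5}{9} \cdot \frac{13}{2} \left(-6 - 4\right) 7 - 13 = \frac{65 \left(\left(-10\right) 7\right)}{18} - 13 = \frac{65}{18} \left(-70\right) - 13 = - \frac{2275}{9} - 13 = - \frac{2392}{9}$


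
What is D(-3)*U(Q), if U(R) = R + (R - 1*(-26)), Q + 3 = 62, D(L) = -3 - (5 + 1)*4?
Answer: -3888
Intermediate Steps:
D(L) = -27 (D(L) = -3 - 6*4 = -3 - 1*24 = -3 - 24 = -27)
Q = 59 (Q = -3 + 62 = 59)
U(R) = 26 + 2*R (U(R) = R + (R + 26) = R + (26 + R) = 26 + 2*R)
D(-3)*U(Q) = -27*(26 + 2*59) = -27*(26 + 118) = -27*144 = -3888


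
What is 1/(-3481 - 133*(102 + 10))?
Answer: -1/18377 ≈ -5.4416e-5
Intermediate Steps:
1/(-3481 - 133*(102 + 10)) = 1/(-3481 - 133*112) = 1/(-3481 - 14896) = 1/(-18377) = -1/18377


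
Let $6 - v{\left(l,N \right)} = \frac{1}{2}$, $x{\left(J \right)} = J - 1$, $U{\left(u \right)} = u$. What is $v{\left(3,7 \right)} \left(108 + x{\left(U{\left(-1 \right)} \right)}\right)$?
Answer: $583$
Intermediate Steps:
$x{\left(J \right)} = -1 + J$
$v{\left(l,N \right)} = \frac{11}{2}$ ($v{\left(l,N \right)} = 6 - \frac{1}{2} = \frac{11}{2}$)
$v{\left(3,7 \right)} \left(108 + x{\left(U{\left(-1 \right)} \right)}\right) = \frac{11 \left(108 - 2\right)}{2} = \frac{11}{2} \cdot 106 = 583$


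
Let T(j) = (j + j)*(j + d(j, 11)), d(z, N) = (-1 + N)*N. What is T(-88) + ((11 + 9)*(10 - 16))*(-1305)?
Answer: 152728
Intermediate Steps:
d(z, N) = N*(-1 + N)
T(j) = 2*j*(110 + j) (T(j) = (j + j)*(j + 11*(-1 + 11)) = (2*j)*(j + 11*10) = (2*j)*(j + 110) = (2*j)*(110 + j) = 2*j*(110 + j))
T(-88) + ((11 + 9)*(10 - 16))*(-1305) = 2*(-88)*(110 - 88) + ((11 + 9)*(10 - 16))*(-1305) = 2*(-88)*22 + (20*(-6))*(-1305) = -3872 - 120*(-1305) = -3872 + 156600 = 152728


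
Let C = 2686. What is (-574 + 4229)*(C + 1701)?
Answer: 16034485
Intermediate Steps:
(-574 + 4229)*(C + 1701) = (-574 + 4229)*(2686 + 1701) = 3655*4387 = 16034485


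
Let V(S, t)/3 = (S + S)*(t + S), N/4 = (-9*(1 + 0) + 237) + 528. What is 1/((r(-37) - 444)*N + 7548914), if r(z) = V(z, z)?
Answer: 1/55884530 ≈ 1.7894e-8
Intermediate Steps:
N = 3024 (N = 4*((-9*(1 + 0) + 237) + 528) = 4*((-9*1 + 237) + 528) = 4*((-9 + 237) + 528) = 4*(228 + 528) = 4*756 = 3024)
V(S, t) = 6*S*(S + t) (V(S, t) = 3*((S + S)*(t + S)) = 3*((2*S)*(S + t)) = 3*(2*S*(S + t)) = 6*S*(S + t))
r(z) = 12*z² (r(z) = 6*z*(z + z) = 6*z*(2*z) = 12*z²)
1/((r(-37) - 444)*N + 7548914) = 1/((12*(-37)² - 444)*3024 + 7548914) = 1/((12*1369 - 444)*3024 + 7548914) = 1/((16428 - 444)*3024 + 7548914) = 1/(15984*3024 + 7548914) = 1/(48335616 + 7548914) = 1/55884530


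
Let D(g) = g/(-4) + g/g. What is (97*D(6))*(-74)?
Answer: 3589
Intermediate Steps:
D(g) = 1 - g/4 (D(g) = g*(-¼) + 1 = -g/4 + 1 = 1 - g/4)
(97*D(6))*(-74) = (97*(1 - ¼*6))*(-74) = (97*(1 - 3/2))*(-74) = (97*(-½))*(-74) = -97/2*(-74) = 3589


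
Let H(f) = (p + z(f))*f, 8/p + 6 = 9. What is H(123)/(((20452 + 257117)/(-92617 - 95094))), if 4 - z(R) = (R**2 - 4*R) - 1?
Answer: 337768675088/277569 ≈ 1.2169e+6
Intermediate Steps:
p = 8/3 (p = 8/(-6 + 9) = 8/3 ≈ 2.6667)
z(R) = 5 - R**2 + 4*R (z(R) = 4 - ((R**2 - 4*R) - 1) = 4 - (-1 + R**2 - 4*R) = 4 + (1 - R**2 + 4*R) = 5 - R**2 + 4*R)
H(f) = f*(23/3 - f**2 + 4*f) (H(f) = (8/3 + (5 - f**2 + 4*f))*f = (23/3 - f**2 + 4*f)*f = f*(23/3 - f**2 + 4*f))
H(123)/(((20452 + 257117)/(-92617 - 95094))) = ((1/3)*123*(23 - 3*123**2 + 12*123))/(((20452 + 257117)/(-92617 - 95094))) = ((1/3)*123*(23 - 3*15129 + 1476))/((277569/(-187711))) = ((1/3)*123*(23 - 45387 + 1476))/((277569*(-1/187711))) = ((1/3)*123*(-43888))/(-277569/187711) = -1799408*(-187711/277569) = 337768675088/277569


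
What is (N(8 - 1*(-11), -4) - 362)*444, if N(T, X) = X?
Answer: -162504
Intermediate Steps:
(N(8 - 1*(-11), -4) - 362)*444 = (-4 - 362)*444 = -366*444 = -162504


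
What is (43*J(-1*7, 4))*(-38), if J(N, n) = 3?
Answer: -4902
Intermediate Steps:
(43*J(-1*7, 4))*(-38) = (43*3)*(-38) = 129*(-38) = -4902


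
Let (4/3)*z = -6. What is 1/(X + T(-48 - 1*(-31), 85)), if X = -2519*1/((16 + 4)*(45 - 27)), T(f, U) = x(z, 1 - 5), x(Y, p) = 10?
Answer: 360/1081 ≈ 0.33302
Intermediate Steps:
z = -9/2 (z = (3/4)*(-6) = -9/2 ≈ -4.5000)
T(f, U) = 10
X = -2519/360 (X = -2519/(18*20) = -2519/360 ≈ -6.9972)
1/(X + T(-48 - 1*(-31), 85)) = 1/(-2519/360 + 10) = 1/(1081/360) = 360/1081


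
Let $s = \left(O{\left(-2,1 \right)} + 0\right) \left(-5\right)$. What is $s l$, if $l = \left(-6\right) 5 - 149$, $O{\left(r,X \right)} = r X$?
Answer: $-1790$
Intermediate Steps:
$O{\left(r,X \right)} = X r$
$l = -179$ ($l = -30 - 149 = -179$)
$s = 10$ ($s = \left(1 \left(-2\right) + 0\right) \left(-5\right) = \left(-2 + 0\right) \left(-5\right) = \left(-2\right) \left(-5\right) = 10$)
$s l = 10 \left(-179\right) = -1790$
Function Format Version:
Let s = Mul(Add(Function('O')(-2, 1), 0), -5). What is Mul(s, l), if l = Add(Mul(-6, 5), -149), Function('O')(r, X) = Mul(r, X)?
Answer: -1790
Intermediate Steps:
Function('O')(r, X) = Mul(X, r)
l = -179 (l = Add(-30, -149) = -179)
s = 10 (s = Mul(Add(Mul(1, -2), 0), -5) = Mul(Add(-2, 0), -5) = Mul(-2, -5) = 10)
Mul(s, l) = Mul(10, -179) = -1790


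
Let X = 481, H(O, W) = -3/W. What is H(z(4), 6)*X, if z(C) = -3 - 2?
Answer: -481/2 ≈ -240.50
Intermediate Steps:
z(C) = -5
H(z(4), 6)*X = -3/6*481 = -3*⅙*481 = -½*481 = -481/2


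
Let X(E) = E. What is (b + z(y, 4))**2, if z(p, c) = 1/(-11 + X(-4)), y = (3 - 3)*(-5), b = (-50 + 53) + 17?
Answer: 89401/225 ≈ 397.34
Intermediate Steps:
b = 20 (b = 3 + 17 = 20)
y = 0 (y = 0*(-5) = 0)
z(p, c) = -1/15 (z(p, c) = 1/(-11 - 4) = 1/(-15) = -1/15)
(b + z(y, 4))**2 = (20 - 1/15)**2 = (299/15)**2 = 89401/225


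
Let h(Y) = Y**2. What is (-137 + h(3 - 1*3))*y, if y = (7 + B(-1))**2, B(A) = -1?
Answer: -4932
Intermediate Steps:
y = 36 (y = (7 - 1)**2 = 6**2 = 36)
(-137 + h(3 - 1*3))*y = (-137 + (3 - 1*3)**2)*36 = (-137 + (3 - 3)**2)*36 = (-137 + 0**2)*36 = (-137 + 0)*36 = -137*36 = -4932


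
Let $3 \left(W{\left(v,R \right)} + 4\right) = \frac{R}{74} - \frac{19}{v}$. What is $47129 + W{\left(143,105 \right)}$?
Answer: $\frac{1496043859}{31746} \approx 47125.0$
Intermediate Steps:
$W{\left(v,R \right)} = -4 - \frac{19}{3 v} + \frac{R}{222}$ ($W{\left(v,R \right)} = -4 + \frac{\frac{R}{74} - \frac{19}{v}}{3} = -4 + \frac{- \frac{19}{v} + \frac{R}{74}}{3} = -4 + \left(- \frac{19}{3 v} + \frac{R}{222}\right) = -4 - \frac{19}{3 v} + \frac{R}{222}$)
$47129 + W{\left(143,105 \right)} = 47129 + \frac{-1406 + 143 \left(-888 + 105\right)}{222 \cdot 143} = 47129 + \frac{1}{222} \cdot \frac{1}{143} \left(-1406 + 143 \left(-783\right)\right) = 47129 + \frac{1}{222} \cdot \frac{1}{143} \left(-1406 - 111969\right) = 47129 + \frac{1}{222} \cdot \frac{1}{143} \left(-113375\right) = 47129 - \frac{113375}{31746} = \frac{1496043859}{31746}$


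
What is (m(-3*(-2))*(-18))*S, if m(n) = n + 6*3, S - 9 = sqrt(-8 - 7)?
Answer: -3888 - 432*I*sqrt(15) ≈ -3888.0 - 1673.1*I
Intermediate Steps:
S = 9 + I*sqrt(15) (S = 9 + sqrt(-8 - 7) = 9 + sqrt(-15) = 9 + I*sqrt(15) ≈ 9.0 + 3.873*I)
m(n) = 18 + n (m(n) = n + 18 = 18 + n)
(m(-3*(-2))*(-18))*S = ((18 - 3*(-2))*(-18))*(9 + I*sqrt(15)) = ((18 + 6)*(-18))*(9 + I*sqrt(15)) = (24*(-18))*(9 + I*sqrt(15)) = -432*(9 + I*sqrt(15)) = -3888 - 432*I*sqrt(15)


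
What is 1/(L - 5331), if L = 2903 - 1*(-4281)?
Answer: 1/1853 ≈ 0.00053967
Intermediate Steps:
L = 7184 (L = 2903 + 4281 = 7184)
1/(L - 5331) = 1/(7184 - 5331) = 1/1853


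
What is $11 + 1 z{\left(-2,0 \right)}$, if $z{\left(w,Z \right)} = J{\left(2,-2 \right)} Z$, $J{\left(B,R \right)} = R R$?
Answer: $11$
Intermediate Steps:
$J{\left(B,R \right)} = R^{2}$
$z{\left(w,Z \right)} = 4 Z$ ($z{\left(w,Z \right)} = \left(-2\right)^{2} Z = 4 Z$)
$11 + 1 z{\left(-2,0 \right)} = 11 + 1 \cdot 4 \cdot 0 = 11 + 1 \cdot 0 = 11 + 0 = 11$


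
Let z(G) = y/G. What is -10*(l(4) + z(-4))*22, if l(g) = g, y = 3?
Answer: -715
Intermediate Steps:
z(G) = 3/G
-10*(l(4) + z(-4))*22 = -10*(4 + 3/(-4))*22 = -10*(4 + 3*(-¼))*22 = -10*(4 - ¾)*22 = -10*13/4*22 = -65/2*22 = -715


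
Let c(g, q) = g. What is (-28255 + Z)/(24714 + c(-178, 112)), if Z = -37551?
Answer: -32903/12268 ≈ -2.6820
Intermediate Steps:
(-28255 + Z)/(24714 + c(-178, 112)) = (-28255 - 37551)/(24714 - 178) = -65806/24536 = -65806*1/24536 = -32903/12268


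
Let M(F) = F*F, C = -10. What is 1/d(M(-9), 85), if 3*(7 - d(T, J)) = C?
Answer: 3/31 ≈ 0.096774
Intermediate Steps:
M(F) = F²
d(T, J) = 31/3 (d(T, J) = 7 - ⅓*(-10) = 7 + 10/3 = 31/3)
1/d(M(-9), 85) = 1/(31/3) = 3/31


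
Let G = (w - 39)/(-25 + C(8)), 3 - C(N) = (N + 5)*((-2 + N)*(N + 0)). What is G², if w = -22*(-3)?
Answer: 729/417316 ≈ 0.0017469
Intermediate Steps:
w = 66
C(N) = 3 - N*(-2 + N)*(5 + N) (C(N) = 3 - (N + 5)*(-2 + N)*(N + 0) = 3 - (5 + N)*(-2 + N)*N = 3 - (5 + N)*N*(-2 + N) = 3 - N*(-2 + N)*(5 + N))
G = -27/646 (G = (66 - 39)/(-25 + (3 - 1*8³ - 3*8² + 10*8)) = 27/(-25 + (3 - 1*512 - 3*64 + 80)) = 27/(-25 + (3 - 512 - 192 + 80)) = 27/(-25 - 621) = 27/(-646) = 27*(-1/646) = -27/646 ≈ -0.041796)
G² = (-27/646)² = 729/417316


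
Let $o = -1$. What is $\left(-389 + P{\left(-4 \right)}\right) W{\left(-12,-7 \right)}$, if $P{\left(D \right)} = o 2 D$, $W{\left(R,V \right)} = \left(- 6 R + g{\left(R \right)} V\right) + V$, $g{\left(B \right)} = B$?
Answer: $-56769$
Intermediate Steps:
$W{\left(R,V \right)} = V - 6 R + R V$ ($W{\left(R,V \right)} = \left(- 6 R + R V\right) + V = V - 6 R + R V$)
$P{\left(D \right)} = - 2 D$ ($P{\left(D \right)} = \left(-1\right) 2 D = - 2 D$)
$\left(-389 + P{\left(-4 \right)}\right) W{\left(-12,-7 \right)} = \left(-389 - -8\right) \left(-7 - -72 - -84\right) = \left(-389 + 8\right) \left(-7 + 72 + 84\right) = \left(-381\right) 149 = -56769$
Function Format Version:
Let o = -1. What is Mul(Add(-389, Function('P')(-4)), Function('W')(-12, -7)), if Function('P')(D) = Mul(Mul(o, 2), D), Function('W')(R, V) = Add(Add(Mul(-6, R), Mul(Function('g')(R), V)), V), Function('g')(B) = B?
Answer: -56769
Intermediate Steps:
Function('W')(R, V) = Add(V, Mul(-6, R), Mul(R, V)) (Function('W')(R, V) = Add(Add(Mul(-6, R), Mul(R, V)), V) = Add(V, Mul(-6, R), Mul(R, V)))
Function('P')(D) = Mul(-2, D) (Function('P')(D) = Mul(Mul(-1, 2), D) = Mul(-2, D))
Mul(Add(-389, Function('P')(-4)), Function('W')(-12, -7)) = Mul(Add(-389, Mul(-2, -4)), Add(-7, Mul(-6, -12), Mul(-12, -7))) = Mul(Add(-389, 8), Add(-7, 72, 84)) = Mul(-381, 149) = -56769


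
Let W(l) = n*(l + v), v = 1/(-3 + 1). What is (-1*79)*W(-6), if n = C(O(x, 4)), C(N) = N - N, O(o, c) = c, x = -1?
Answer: 0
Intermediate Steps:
v = -½ (v = 1/(-2) = -½ ≈ -0.50000)
C(N) = 0
n = 0
W(l) = 0 (W(l) = 0*(l - ½) = 0*(-½ + l) = 0)
(-1*79)*W(-6) = -1*79*0 = -79*0 = 0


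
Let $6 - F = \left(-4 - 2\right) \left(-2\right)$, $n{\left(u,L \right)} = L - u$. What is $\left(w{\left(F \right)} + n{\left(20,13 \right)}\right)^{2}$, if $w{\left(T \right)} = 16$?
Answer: $81$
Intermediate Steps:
$F = -6$ ($F = 6 - \left(-4 - 2\right) \left(-2\right) = 6 - \left(-6\right) \left(-2\right) = 6 - 12 = -6$)
$\left(w{\left(F \right)} + n{\left(20,13 \right)}\right)^{2} = \left(16 + \left(13 - 20\right)\right)^{2} = \left(16 - 7\right)^{2} = 9^{2} = 81$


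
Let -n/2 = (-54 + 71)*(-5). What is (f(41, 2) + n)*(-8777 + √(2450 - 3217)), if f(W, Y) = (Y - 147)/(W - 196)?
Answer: -46509323/31 + 5299*I*√767/31 ≈ -1.5003e+6 + 4734.0*I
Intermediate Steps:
n = 170 (n = -2*(-54 + 71)*(-5) = -34*(-5) = -2*(-85) = 170)
f(W, Y) = (-147 + Y)/(-196 + W)
(f(41, 2) + n)*(-8777 + √(2450 - 3217)) = ((-147 + 2)/(-196 + 41) + 170)*(-8777 + √(2450 - 3217)) = (-145/(-155) + 170)*(-8777 + √(-767)) = (-1/155*(-145) + 170)*(-8777 + I*√767) = (29/31 + 170)*(-8777 + I*√767) = 5299*(-8777 + I*√767)/31 = -46509323/31 + 5299*I*√767/31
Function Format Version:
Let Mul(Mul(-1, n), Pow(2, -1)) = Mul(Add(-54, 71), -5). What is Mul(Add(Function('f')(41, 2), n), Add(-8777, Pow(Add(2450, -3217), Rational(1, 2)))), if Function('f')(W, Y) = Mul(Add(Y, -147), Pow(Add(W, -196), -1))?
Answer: Add(Rational(-46509323, 31), Mul(Rational(5299, 31), I, Pow(767, Rational(1, 2)))) ≈ Add(-1.5003e+6, Mul(4734.0, I))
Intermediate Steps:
n = 170 (n = Mul(-2, Mul(Add(-54, 71), -5)) = Mul(-2, Mul(17, -5)) = Mul(-2, -85) = 170)
Function('f')(W, Y) = Mul(Pow(Add(-196, W), -1), Add(-147, Y)) (Function('f')(W, Y) = Mul(Add(-147, Y), Pow(Add(-196, W), -1)) = Mul(Pow(Add(-196, W), -1), Add(-147, Y)))
Mul(Add(Function('f')(41, 2), n), Add(-8777, Pow(Add(2450, -3217), Rational(1, 2)))) = Mul(Add(Mul(Pow(Add(-196, 41), -1), Add(-147, 2)), 170), Add(-8777, Pow(Add(2450, -3217), Rational(1, 2)))) = Mul(Add(Mul(Pow(-155, -1), -145), 170), Add(-8777, Pow(-767, Rational(1, 2)))) = Mul(Add(Mul(Rational(-1, 155), -145), 170), Add(-8777, Mul(I, Pow(767, Rational(1, 2))))) = Mul(Add(Rational(29, 31), 170), Add(-8777, Mul(I, Pow(767, Rational(1, 2))))) = Mul(Rational(5299, 31), Add(-8777, Mul(I, Pow(767, Rational(1, 2))))) = Add(Rational(-46509323, 31), Mul(Rational(5299, 31), I, Pow(767, Rational(1, 2))))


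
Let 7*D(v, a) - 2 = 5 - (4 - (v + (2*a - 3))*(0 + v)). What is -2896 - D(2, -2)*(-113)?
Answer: -3009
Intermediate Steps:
D(v, a) = 3/7 + v*(-3 + v + 2*a)/7 (D(v, a) = 2/7 + (5 - (4 - (v + (2*a - 3))*(0 + v)))/7 = 2/7 + (5 - (4 - (v + (-3 + 2*a))*v))/7 = 2/7 + (5 - (4 - (-3 + v + 2*a)*v))/7 = 2/7 + (5 - (4 - v*(-3 + v + 2*a)))/7 = 2/7 + (5 + (-4 + v*(-3 + v + 2*a)))/7 = 2/7 + (1 + v*(-3 + v + 2*a))/7 = 2/7 + (⅐ + v*(-3 + v + 2*a)/7) = 3/7 + v*(-3 + v + 2*a)/7)
-2896 - D(2, -2)*(-113) = -2896 - (3/7 - 3/7*2 + (⅐)*2² + (2/7)*(-2)*2)*(-113) = -2896 - (3/7 - 6/7 + (⅐)*4 - 8/7)*(-113) = -2896 - (3/7 - 6/7 + 4/7 - 8/7)*(-113) = -2896 - (-1)*(-113) = -2896 - 1*113 = -2896 - 113 = -3009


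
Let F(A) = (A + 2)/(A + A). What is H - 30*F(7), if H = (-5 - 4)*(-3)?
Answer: 54/7 ≈ 7.7143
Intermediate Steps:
H = 27 (H = -9*(-3) = 27)
F(A) = (2 + A)/(2*A) (F(A) = (2 + A)/((2*A)) = (2 + A)*(1/(2*A)) = (2 + A)/(2*A))
H - 30*F(7) = 27 - 15*(2 + 7)/7 = 27 - 15*9/7 = 27 - 30*9/14 = 27 - 135/7 = 54/7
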